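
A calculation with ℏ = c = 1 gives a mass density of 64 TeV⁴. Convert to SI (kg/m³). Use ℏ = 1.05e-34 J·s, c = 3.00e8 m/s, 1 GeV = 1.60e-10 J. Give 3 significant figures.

1.49e34 kg/m³

Mass density is [E]/(c²[L]³) = [E]⁴/(ℏ³c⁵).
1 GeV⁴ → 1/(ℏ³c⁵) × (1 GeV in J)⁴ = 2.33e20 kg/m³.
Convert the energy scale: 64 TeV⁴ = 6.40e13 GeV⁴.
Result: 6.40e13 × 2.33e20 = 1.49e34 kg/m³.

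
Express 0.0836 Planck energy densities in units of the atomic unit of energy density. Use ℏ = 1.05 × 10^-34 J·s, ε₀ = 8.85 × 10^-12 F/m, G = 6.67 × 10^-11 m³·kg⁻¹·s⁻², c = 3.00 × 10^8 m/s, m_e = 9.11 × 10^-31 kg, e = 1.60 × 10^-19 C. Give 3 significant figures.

1.30 × 10^99

Planck energy density: u_P = c⁷/(ℏG²) = 4.68 × 10^113 J/m³
atomic unit of energy density: u_au = E_h/a₀³ = m_e⁴e¹⁰/((4πε₀)⁵ℏ⁸) = 3.01 × 10^13 J/m³
0.0836 × 4.68 × 10^113 / 3.01 × 10^13 = 1.30 × 10^99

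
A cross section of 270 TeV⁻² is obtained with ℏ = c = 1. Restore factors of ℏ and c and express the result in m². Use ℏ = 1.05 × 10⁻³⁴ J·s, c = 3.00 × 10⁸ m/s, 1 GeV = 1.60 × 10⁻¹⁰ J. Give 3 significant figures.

Area is [L]² = [E]⁻²·(ℏc)²; restore (ℏc)².
1 GeV⁻² → (ℏc)² × (1 GeV in J)⁻² = 3.88 × 10⁻³² m².
Convert the energy scale: 270 TeV⁻² = 2.70 × 10⁻⁴ GeV⁻².
Result: 2.70 × 10⁻⁴ × 3.88 × 10⁻³² = 1.05 × 10⁻³⁵ m².

1.05 × 10⁻³⁵ m²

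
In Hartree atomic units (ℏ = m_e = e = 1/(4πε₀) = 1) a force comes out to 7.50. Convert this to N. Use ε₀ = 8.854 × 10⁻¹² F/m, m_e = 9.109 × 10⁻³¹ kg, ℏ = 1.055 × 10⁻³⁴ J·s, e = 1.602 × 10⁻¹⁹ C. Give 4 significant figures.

One atomic unit of force: F_au = E_h/a₀ = m_e²e⁶/((4πε₀)³ℏ⁴) = 8.220 × 10⁻⁸ N.
7.50 × 8.220 × 10⁻⁸ N = 6.165 × 10⁻⁷ N

6.165 × 10⁻⁷ N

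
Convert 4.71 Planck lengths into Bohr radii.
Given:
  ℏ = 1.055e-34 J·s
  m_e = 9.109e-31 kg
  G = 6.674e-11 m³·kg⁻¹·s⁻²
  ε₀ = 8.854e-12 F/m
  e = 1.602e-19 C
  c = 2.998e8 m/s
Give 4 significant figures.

1.437e-24

Planck length: ℓ_P = √(ℏG/c³) = 1.616e-35 m
Bohr radius: a₀ = 4πε₀ℏ²/(m_e e²) = 5.297e-11 m
4.71 × 1.616e-35 / 5.297e-11 = 1.437e-24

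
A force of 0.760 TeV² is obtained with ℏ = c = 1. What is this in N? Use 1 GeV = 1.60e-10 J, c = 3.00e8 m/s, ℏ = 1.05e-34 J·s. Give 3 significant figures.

Force is [E]/[L] = [E]²/(ℏc); restore (ℏc)⁻¹.
1 GeV² → 1/(ℏc) × (1 GeV in J)² = 8.13e5 N.
Convert the energy scale: 0.760 TeV² = 7.60e5 GeV².
Result: 7.60e5 × 8.13e5 = 6.18e11 N.

6.18e11 N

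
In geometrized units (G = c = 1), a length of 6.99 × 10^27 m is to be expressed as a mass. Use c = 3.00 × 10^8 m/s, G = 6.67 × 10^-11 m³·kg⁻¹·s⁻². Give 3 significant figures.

9.43 × 10^54 kg

Length → mass via c²/G.
6.99 × 10^27 m × (c²/G) = 9.43 × 10^54 kg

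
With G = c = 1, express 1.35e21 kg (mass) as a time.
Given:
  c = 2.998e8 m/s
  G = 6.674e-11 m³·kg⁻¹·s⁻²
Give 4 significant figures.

3.344e-15 s

Mass → time via G/c³.
1.35e21 kg × (G/c³) = 3.344e-15 s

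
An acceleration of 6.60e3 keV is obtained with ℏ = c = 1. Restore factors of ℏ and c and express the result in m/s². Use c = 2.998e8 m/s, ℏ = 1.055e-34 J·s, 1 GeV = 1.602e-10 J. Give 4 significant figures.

Acceleration is [L]/[T]² = c·[E]/ℏ.
1 GeV → c/ℏ × (1 GeV in J) = 4.552e32 m/s².
Convert the energy scale: 6.60e3 keV = 6.60e-3 GeV.
Result: 6.60e-3 × 4.552e32 = 3.005e30 m/s².

3.005e30 m/s²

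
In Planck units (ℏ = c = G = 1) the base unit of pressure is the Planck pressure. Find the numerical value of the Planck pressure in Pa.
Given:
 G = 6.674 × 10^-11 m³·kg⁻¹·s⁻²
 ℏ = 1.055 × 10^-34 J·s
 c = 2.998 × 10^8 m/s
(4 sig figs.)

4.632 × 10^113 Pa

p_P = c⁷/(ℏG²)
  = 2.177 × 10^59 / 4.699 × 10^-55
  = 4.632 × 10^113 Pa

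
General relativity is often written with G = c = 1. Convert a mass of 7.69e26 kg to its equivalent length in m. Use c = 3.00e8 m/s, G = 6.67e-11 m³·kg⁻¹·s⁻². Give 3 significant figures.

0.570 m

In G = c = 1 units mass has dimensions of length; the conversion factor is G/c².
7.69e26 kg × (G/c²) = 0.570 m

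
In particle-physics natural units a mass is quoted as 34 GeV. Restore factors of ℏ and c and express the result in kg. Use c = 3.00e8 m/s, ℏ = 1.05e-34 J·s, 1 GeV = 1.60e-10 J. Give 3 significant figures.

6.04e-26 kg

Mass is [E]/c²; divide by c².
1 GeV → 1/c² × (1 GeV in J) = 1.78e-27 kg.
Result: 34 × 1.78e-27 = 6.04e-26 kg.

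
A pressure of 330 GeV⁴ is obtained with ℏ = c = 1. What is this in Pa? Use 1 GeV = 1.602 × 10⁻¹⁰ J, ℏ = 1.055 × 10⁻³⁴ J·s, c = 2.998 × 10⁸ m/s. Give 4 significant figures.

Pressure is [E]/[L]³ = [E]⁴/(ℏc)³.
1 GeV⁴ → 1/(ℏc)³ × (1 GeV in J)⁴ = 2.082 × 10³⁷ Pa.
Result: 330 × 2.082 × 10³⁷ = 6.869 × 10³⁹ Pa.

6.869 × 10³⁹ Pa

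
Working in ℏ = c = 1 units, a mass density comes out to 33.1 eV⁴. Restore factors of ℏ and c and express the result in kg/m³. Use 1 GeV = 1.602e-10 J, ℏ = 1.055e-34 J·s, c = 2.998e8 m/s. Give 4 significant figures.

Mass density is [E]/(c²[L]³) = [E]⁴/(ℏ³c⁵).
1 GeV⁴ → 1/(ℏ³c⁵) × (1 GeV in J)⁴ = 2.316e20 kg/m³.
Convert the energy scale: 33.1 eV⁴ = 3.31e-35 GeV⁴.
Result: 3.31e-35 × 2.316e20 = 7.666e-15 kg/m³.

7.666e-15 kg/m³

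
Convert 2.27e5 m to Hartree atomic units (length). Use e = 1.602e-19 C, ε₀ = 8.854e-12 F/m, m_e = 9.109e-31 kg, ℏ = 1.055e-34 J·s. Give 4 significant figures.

4.285e15

Bohr radius: a₀ = 4πε₀ℏ²/(m_e e²) = 5.297e-11 m.
2.27e5 / 5.297e-11 = 4.285e15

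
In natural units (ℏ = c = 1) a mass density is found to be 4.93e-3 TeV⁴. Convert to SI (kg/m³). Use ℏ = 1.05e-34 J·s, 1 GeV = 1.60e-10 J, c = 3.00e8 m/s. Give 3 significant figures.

1.15e30 kg/m³

Mass density is [E]/(c²[L]³) = [E]⁴/(ℏ³c⁵).
1 GeV⁴ → 1/(ℏ³c⁵) × (1 GeV in J)⁴ = 2.33e20 kg/m³.
Convert the energy scale: 4.93e-3 TeV⁴ = 4.93e9 GeV⁴.
Result: 4.93e9 × 2.33e20 = 1.15e30 kg/m³.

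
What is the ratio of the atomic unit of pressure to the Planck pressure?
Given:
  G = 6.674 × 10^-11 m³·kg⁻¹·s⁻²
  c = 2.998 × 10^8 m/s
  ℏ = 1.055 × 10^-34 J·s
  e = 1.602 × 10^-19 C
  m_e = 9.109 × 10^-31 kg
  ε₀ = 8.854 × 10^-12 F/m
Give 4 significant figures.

6.323 × 10^-101

atomic unit of pressure: P_au = E_h/a₀³ = m_e⁴e¹⁰/((4πε₀)⁵ℏ⁸) = 2.929 × 10^13 Pa
Planck pressure: p_P = c⁷/(ℏG²) = 4.632 × 10^113 Pa
ratio = 2.929 × 10^13 / 4.632 × 10^113 = 6.323 × 10^-101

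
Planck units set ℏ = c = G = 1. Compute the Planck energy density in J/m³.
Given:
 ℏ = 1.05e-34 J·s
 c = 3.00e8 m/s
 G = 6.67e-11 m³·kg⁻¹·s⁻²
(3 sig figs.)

4.68e113 J/m³

From ℏ = c = G = 1 the energy density scale is u_P = c⁷/(ℏG²).
  = 2.19e59 / 4.67e-55
  = 4.68e113 J/m³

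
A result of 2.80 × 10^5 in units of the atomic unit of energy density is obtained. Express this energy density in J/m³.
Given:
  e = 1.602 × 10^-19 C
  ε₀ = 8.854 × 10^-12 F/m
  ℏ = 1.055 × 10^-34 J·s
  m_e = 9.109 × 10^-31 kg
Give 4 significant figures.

8.202 × 10^18 J/m³

One atomic unit of energy density: u_au = E_h/a₀³ = m_e⁴e¹⁰/((4πε₀)⁵ℏ⁸) = 2.929 × 10^13 J/m³.
2.80 × 10^5 × 2.929 × 10^13 J/m³ = 8.202 × 10^18 J/m³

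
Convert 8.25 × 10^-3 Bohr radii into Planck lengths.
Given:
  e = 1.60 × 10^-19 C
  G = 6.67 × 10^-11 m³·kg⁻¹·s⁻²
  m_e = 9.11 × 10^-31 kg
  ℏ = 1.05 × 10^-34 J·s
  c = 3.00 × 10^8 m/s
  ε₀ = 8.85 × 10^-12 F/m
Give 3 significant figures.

2.69 × 10^22

Bohr radius: a₀ = 4πε₀ℏ²/(m_e e²) = 5.26 × 10^-11 m
Planck length: ℓ_P = √(ℏG/c³) = 1.61 × 10^-35 m
8.25 × 10^-3 × 5.26 × 10^-11 / 1.61 × 10^-35 = 2.69 × 10^22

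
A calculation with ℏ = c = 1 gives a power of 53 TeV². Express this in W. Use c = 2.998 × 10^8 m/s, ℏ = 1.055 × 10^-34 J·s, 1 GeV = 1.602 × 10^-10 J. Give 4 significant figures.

1.289 × 10^22 W

Power is [E]/[T] = [E]²/ℏ.
1 GeV² → 1/ℏ × (1 GeV in J)² = 2.433 × 10^14 W.
Convert the energy scale: 53 TeV² = 5.30 × 10^7 GeV².
Result: 5.30 × 10^7 × 2.433 × 10^14 = 1.289 × 10^22 W.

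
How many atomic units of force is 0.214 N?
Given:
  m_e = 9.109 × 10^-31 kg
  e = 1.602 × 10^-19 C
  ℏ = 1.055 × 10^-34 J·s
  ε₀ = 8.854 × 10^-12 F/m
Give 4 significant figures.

atomic unit of force: F_au = E_h/a₀ = m_e²e⁶/((4πε₀)³ℏ⁴) = 8.220 × 10^-8 N.
0.214 / 8.220 × 10^-8 = 2.603 × 10^6

2.603 × 10^6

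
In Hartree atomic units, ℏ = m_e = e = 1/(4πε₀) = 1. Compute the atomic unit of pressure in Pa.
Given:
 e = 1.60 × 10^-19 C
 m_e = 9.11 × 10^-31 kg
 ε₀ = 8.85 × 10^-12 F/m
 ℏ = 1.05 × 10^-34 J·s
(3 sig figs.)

3.01 × 10^13 Pa

Dimensional analysis gives P_au = E_h/a₀³ = m_e⁴e¹⁰/((4πε₀)⁵ℏ⁸).
E_h = 4.38 × 10^-18 J
a₀ = 5.26 × 10^-11 m
E_h/a₀³ = 3.01 × 10^13 Pa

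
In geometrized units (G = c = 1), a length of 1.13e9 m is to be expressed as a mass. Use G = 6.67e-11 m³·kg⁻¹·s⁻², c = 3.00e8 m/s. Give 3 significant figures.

Length → mass via c²/G.
1.13e9 m × (c²/G) = 1.52e36 kg

1.52e36 kg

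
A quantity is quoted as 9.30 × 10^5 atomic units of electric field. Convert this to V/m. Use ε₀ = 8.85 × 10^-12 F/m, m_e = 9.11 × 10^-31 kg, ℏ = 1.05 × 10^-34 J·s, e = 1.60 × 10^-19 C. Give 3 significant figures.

4.84 × 10^17 V/m

One atomic unit of electric field: E_au = E_h/(e a₀) = m_e²e⁵/((4πε₀)³ℏ⁴) = 5.20 × 10^11 V/m.
9.30 × 10^5 × 5.20 × 10^11 V/m = 4.84 × 10^17 V/m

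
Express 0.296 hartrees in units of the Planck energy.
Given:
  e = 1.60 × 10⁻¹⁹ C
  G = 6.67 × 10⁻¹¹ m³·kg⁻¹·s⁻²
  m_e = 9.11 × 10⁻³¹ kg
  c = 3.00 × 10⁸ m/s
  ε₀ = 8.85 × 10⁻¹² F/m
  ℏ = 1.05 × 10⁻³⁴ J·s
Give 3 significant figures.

hartree: E_h = m_e e⁴/(4πε₀ℏ)² = 4.38 × 10⁻¹⁸ J
Planck energy: E_P = √(ℏc⁵/G) = 1.96 × 10⁹ J
0.296 × 4.38 × 10⁻¹⁸ / 1.96 × 10⁹ = 6.63 × 10⁻²⁸

6.63 × 10⁻²⁸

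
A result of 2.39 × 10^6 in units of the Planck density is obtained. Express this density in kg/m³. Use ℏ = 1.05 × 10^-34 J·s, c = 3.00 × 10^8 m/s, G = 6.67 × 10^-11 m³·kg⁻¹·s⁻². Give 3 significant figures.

One Planck density: ρ_P = c⁵/(ℏG²) = 5.20 × 10^96 kg/m³.
2.39 × 10^6 × 5.20 × 10^96 kg/m³ = 1.24 × 10^103 kg/m³

1.24 × 10^103 kg/m³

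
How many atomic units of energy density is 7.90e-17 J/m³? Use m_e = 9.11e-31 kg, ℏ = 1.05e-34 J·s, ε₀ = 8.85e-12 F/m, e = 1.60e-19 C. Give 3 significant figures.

atomic unit of energy density: u_au = E_h/a₀³ = m_e⁴e¹⁰/((4πε₀)⁵ℏ⁸) = 3.01e13 J/m³.
7.90e-17 / 3.01e13 = 2.62e-30

2.62e-30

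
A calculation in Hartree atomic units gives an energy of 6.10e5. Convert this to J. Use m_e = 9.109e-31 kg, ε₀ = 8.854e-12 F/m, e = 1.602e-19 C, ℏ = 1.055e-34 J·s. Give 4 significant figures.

One hartree: E_h = m_e e⁴/(4πε₀ℏ)² = 4.354e-18 J.
6.10e5 × 4.354e-18 J = 2.656e-12 J

2.656e-12 J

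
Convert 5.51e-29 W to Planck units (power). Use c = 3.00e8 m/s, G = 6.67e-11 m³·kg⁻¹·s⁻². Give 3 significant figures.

1.51e-81

Planck power: P_P = c⁵/G = 3.64e52 W.
5.51e-29 / 3.64e52 = 1.51e-81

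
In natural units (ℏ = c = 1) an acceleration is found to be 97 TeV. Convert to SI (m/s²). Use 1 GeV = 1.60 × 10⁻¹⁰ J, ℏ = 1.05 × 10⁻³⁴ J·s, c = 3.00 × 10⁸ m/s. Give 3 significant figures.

4.43 × 10³⁷ m/s²

Acceleration is [L]/[T]² = c·[E]/ℏ.
1 GeV → c/ℏ × (1 GeV in J) = 4.57 × 10³² m/s².
Convert the energy scale: 97 TeV = 9.70 × 10⁴ GeV.
Result: 9.70 × 10⁴ × 4.57 × 10³² = 4.43 × 10³⁷ m/s².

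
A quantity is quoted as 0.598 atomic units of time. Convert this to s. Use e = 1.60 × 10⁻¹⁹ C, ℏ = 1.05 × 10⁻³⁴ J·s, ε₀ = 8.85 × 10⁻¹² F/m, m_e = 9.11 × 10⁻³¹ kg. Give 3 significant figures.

One atomic unit of time: τ_au = (4πε₀)²ℏ³/(m_e e⁴) = 2.40 × 10⁻¹⁷ s.
0.598 × 2.40 × 10⁻¹⁷ s = 1.43 × 10⁻¹⁷ s

1.43 × 10⁻¹⁷ s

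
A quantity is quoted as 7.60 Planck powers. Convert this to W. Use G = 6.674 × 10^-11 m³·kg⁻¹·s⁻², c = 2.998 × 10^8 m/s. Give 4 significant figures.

2.758 × 10^53 W

One Planck power: P_P = c⁵/G = 3.629 × 10^52 W.
7.60 × 3.629 × 10^52 W = 2.758 × 10^53 W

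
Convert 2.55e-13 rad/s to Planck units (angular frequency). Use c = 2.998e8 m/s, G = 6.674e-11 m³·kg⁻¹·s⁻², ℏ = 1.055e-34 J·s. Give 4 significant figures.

Planck angular frequency: ω_P = √(c⁵/(ℏG)) = 1.855e43 rad/s.
2.55e-13 / 1.855e43 = 1.375e-56

1.375e-56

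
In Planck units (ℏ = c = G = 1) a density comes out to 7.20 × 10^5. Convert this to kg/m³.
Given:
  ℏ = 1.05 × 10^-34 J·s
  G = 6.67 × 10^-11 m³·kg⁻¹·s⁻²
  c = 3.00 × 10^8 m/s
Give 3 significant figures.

3.75 × 10^102 kg/m³

One Planck density: ρ_P = c⁵/(ℏG²) = 5.20 × 10^96 kg/m³.
7.20 × 10^5 × 5.20 × 10^96 kg/m³ = 3.75 × 10^102 kg/m³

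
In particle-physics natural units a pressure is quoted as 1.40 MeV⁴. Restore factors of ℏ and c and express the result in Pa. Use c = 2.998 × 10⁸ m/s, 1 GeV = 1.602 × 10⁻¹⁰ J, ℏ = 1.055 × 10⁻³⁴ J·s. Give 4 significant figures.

Pressure is [E]/[L]³ = [E]⁴/(ℏc)³.
1 GeV⁴ → 1/(ℏc)³ × (1 GeV in J)⁴ = 2.082 × 10³⁷ Pa.
Convert the energy scale: 1.40 MeV⁴ = 1.40 × 10⁻¹² GeV⁴.
Result: 1.40 × 10⁻¹² × 2.082 × 10³⁷ = 2.914 × 10²⁵ Pa.

2.914 × 10²⁵ Pa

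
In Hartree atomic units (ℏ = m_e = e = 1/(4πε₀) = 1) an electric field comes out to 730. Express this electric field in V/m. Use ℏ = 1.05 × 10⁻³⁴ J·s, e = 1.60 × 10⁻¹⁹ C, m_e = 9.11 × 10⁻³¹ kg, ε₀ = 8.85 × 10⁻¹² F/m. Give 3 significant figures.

One atomic unit of electric field: E_au = E_h/(e a₀) = m_e²e⁵/((4πε₀)³ℏ⁴) = 5.20 × 10¹¹ V/m.
730 × 5.20 × 10¹¹ V/m = 3.80 × 10¹⁴ V/m

3.80 × 10¹⁴ V/m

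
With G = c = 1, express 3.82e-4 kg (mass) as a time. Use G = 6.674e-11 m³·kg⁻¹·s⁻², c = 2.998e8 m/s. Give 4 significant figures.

9.461e-40 s

Mass → time via G/c³.
3.82e-4 kg × (G/c³) = 9.461e-40 s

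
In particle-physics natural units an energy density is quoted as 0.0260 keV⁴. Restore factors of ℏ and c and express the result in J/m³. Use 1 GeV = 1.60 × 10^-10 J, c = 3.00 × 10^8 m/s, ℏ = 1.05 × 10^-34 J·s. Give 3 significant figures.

[E]/[L]³ = [E]⁴/(ℏc)³; restore (ℏc)⁻³.
1 GeV⁴ → 1/(ℏc)³ × (1 GeV in J)⁴ = 2.10 × 10^37 J/m³.
Convert the energy scale: 0.0260 keV⁴ = 2.60 × 10^-26 GeV⁴.
Result: 2.60 × 10^-26 × 2.10 × 10^37 = 5.45 × 10^11 J/m³.

5.45 × 10^11 J/m³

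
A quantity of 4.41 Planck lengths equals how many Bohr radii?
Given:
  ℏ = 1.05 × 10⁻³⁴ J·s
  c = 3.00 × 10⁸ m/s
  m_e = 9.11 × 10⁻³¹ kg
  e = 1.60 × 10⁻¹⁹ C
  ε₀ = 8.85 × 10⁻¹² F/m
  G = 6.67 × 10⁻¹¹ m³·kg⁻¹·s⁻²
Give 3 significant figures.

Planck length: ℓ_P = √(ℏG/c³) = 1.61 × 10⁻³⁵ m
Bohr radius: a₀ = 4πε₀ℏ²/(m_e e²) = 5.26 × 10⁻¹¹ m
4.41 × 1.61 × 10⁻³⁵ / 5.26 × 10⁻¹¹ = 1.35 × 10⁻²⁴

1.35 × 10⁻²⁴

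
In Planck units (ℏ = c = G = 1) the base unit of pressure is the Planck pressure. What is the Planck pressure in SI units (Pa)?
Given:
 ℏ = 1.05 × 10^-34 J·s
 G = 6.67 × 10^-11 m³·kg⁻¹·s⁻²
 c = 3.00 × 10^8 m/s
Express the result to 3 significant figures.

4.68 × 10^113 Pa

p_P = c⁷/(ℏG²)
  = 2.19 × 10^59 / 4.67 × 10^-55
  = 4.68 × 10^113 Pa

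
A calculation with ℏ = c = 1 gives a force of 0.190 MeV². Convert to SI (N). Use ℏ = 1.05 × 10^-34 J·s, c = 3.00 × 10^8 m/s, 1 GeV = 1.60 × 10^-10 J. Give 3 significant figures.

Force is [E]/[L] = [E]²/(ℏc); restore (ℏc)⁻¹.
1 GeV² → 1/(ℏc) × (1 GeV in J)² = 8.13 × 10^5 N.
Convert the energy scale: 0.190 MeV² = 1.90 × 10^-7 GeV².
Result: 1.90 × 10^-7 × 8.13 × 10^5 = 0.154 N.

0.154 N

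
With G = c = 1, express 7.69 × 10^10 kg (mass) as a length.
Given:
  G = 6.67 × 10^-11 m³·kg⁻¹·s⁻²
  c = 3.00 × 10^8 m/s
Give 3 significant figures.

In G = c = 1 units mass has dimensions of length; the conversion factor is G/c².
7.69 × 10^10 kg × (G/c²) = 5.70 × 10^-17 m

5.70 × 10^-17 m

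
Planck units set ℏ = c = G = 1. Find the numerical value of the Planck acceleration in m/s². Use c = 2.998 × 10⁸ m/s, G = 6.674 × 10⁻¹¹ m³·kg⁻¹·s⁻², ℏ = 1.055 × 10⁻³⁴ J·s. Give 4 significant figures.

Dimensional analysis gives a_P = √(c⁷/(ℏG)).
  = √(3.092 × 10¹⁰³)
  = 5.560 × 10⁵¹ m/s²

5.560 × 10⁵¹ m/s²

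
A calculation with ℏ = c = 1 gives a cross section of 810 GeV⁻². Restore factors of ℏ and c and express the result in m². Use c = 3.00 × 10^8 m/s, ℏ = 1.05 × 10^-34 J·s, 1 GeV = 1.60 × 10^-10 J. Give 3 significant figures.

3.14 × 10^-29 m²

Area is [L]² = [E]⁻²·(ℏc)²; restore (ℏc)².
1 GeV⁻² → (ℏc)² × (1 GeV in J)⁻² = 3.88 × 10^-32 m².
Result: 810 × 3.88 × 10^-32 = 3.14 × 10^-29 m².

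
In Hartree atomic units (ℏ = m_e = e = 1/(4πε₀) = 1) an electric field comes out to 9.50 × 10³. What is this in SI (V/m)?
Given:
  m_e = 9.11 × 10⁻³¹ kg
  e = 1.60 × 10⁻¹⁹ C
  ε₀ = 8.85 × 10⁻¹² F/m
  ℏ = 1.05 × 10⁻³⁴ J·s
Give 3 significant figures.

4.94 × 10¹⁵ V/m

One atomic unit of electric field: E_au = E_h/(e a₀) = m_e²e⁵/((4πε₀)³ℏ⁴) = 5.20 × 10¹¹ V/m.
9.50 × 10³ × 5.20 × 10¹¹ V/m = 4.94 × 10¹⁵ V/m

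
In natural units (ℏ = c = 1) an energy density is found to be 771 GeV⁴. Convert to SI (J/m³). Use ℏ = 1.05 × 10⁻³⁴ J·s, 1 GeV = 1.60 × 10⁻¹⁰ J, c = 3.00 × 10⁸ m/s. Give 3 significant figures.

[E]/[L]³ = [E]⁴/(ℏc)³; restore (ℏc)⁻³.
1 GeV⁴ → 1/(ℏc)³ × (1 GeV in J)⁴ = 2.10 × 10³⁷ J/m³.
Result: 771 × 2.10 × 10³⁷ = 1.62 × 10⁴⁰ J/m³.

1.62 × 10⁴⁰ J/m³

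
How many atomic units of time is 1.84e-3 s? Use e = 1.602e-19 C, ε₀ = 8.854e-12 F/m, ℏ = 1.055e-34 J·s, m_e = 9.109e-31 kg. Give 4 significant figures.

atomic unit of time: τ_au = (4πε₀)²ℏ³/(m_e e⁴) = 2.423e-17 s.
1.84e-3 / 2.423e-17 = 7.594e13

7.594e13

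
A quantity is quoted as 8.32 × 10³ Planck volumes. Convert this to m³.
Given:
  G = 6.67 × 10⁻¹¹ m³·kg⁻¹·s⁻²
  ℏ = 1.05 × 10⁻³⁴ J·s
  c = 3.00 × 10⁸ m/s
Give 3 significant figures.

3.48 × 10⁻¹⁰¹ m³

One Planck volume: V_P = (ℏG/c³)^(3/2) = 4.18 × 10⁻¹⁰⁵ m³.
8.32 × 10³ × 4.18 × 10⁻¹⁰⁵ m³ = 3.48 × 10⁻¹⁰¹ m³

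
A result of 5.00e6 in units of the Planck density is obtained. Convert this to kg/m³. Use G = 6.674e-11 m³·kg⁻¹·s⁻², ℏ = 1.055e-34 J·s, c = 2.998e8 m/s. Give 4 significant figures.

One Planck density: ρ_P = c⁵/(ℏG²) = 5.154e96 kg/m³.
5.00e6 × 5.154e96 kg/m³ = 2.577e103 kg/m³

2.577e103 kg/m³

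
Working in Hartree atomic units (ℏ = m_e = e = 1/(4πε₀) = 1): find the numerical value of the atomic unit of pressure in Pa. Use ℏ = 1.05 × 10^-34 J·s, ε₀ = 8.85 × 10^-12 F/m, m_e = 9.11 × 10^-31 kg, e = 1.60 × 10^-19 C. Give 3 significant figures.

3.01 × 10^13 Pa

From ℏ = m_e = e = 1/(4πε₀) = 1 the pressure scale is P_au = E_h/a₀³ = m_e⁴e¹⁰/((4πε₀)⁵ℏ⁸).
E_h = 4.38 × 10^-18 J
a₀ = 5.26 × 10^-11 m
E_h/a₀³ = 3.01 × 10^13 Pa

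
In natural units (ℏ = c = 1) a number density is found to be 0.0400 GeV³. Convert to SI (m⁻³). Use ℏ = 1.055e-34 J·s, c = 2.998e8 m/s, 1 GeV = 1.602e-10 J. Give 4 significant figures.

Number density is [L]⁻³ = [E]³/(ℏc)³.
1 GeV³ → 1/(ℏc)³ × (1 GeV in J)³ = 1.299e47 m⁻³.
Result: 0.0400 × 1.299e47 = 5.198e45 m⁻³.

5.198e45 m⁻³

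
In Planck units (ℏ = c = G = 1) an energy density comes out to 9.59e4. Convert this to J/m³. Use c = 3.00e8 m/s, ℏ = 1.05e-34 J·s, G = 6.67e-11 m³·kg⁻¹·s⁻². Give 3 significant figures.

4.49e118 J/m³

One Planck energy density: u_P = c⁷/(ℏG²) = 4.68e113 J/m³.
9.59e4 × 4.68e113 J/m³ = 4.49e118 J/m³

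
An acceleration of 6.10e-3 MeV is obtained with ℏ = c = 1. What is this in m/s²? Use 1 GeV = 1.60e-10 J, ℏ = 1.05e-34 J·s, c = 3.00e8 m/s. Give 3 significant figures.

2.79e27 m/s²

Acceleration is [L]/[T]² = c·[E]/ℏ.
1 GeV → c/ℏ × (1 GeV in J) = 4.57e32 m/s².
Convert the energy scale: 6.10e-3 MeV = 6.10e-6 GeV.
Result: 6.10e-6 × 4.57e32 = 2.79e27 m/s².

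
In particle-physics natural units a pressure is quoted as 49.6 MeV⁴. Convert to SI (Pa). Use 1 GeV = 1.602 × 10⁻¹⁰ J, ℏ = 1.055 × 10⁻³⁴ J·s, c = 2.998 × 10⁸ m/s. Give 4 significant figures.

1.032 × 10²⁷ Pa

Pressure is [E]/[L]³ = [E]⁴/(ℏc)³.
1 GeV⁴ → 1/(ℏc)³ × (1 GeV in J)⁴ = 2.082 × 10³⁷ Pa.
Convert the energy scale: 49.6 MeV⁴ = 4.96 × 10⁻¹¹ GeV⁴.
Result: 4.96 × 10⁻¹¹ × 2.082 × 10³⁷ = 1.032 × 10²⁷ Pa.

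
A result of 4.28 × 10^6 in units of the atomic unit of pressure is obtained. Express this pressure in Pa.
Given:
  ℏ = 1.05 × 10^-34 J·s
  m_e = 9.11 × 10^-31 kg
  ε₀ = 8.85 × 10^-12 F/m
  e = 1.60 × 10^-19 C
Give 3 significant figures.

1.29 × 10^20 Pa

One atomic unit of pressure: P_au = E_h/a₀³ = m_e⁴e¹⁰/((4πε₀)⁵ℏ⁸) = 3.01 × 10^13 Pa.
4.28 × 10^6 × 3.01 × 10^13 Pa = 1.29 × 10^20 Pa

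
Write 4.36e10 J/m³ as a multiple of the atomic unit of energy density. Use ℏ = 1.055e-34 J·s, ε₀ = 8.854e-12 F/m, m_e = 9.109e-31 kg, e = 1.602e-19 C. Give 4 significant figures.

1.488e-3

atomic unit of energy density: u_au = E_h/a₀³ = m_e⁴e¹⁰/((4πε₀)⁵ℏ⁸) = 2.929e13 J/m³.
4.36e10 / 2.929e13 = 1.488e-3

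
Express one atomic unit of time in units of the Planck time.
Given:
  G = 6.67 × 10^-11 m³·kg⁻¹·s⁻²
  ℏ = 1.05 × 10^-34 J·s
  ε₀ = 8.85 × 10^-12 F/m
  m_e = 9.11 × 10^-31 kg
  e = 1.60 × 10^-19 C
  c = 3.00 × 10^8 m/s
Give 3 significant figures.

4.47 × 10^26

atomic unit of time: τ_au = (4πε₀)²ℏ³/(m_e e⁴) = 2.40 × 10^-17 s
Planck time: t_P = √(ℏG/c⁵) = 5.37 × 10^-44 s
ratio = 2.40 × 10^-17 / 5.37 × 10^-44 = 4.47 × 10^26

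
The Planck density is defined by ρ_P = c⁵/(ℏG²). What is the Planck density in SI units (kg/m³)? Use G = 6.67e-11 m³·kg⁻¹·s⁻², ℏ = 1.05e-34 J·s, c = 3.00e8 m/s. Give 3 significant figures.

5.20e96 kg/m³

ρ_P = c⁵/(ℏG²)
  = 2.43e42 / 4.67e-55
  = 5.20e96 kg/m³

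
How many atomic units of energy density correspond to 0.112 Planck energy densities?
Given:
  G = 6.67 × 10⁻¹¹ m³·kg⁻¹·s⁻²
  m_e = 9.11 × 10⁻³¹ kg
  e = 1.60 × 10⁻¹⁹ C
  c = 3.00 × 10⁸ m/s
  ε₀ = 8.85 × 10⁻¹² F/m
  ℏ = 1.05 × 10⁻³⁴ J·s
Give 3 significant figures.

Planck energy density: u_P = c⁷/(ℏG²) = 4.68 × 10¹¹³ J/m³
atomic unit of energy density: u_au = E_h/a₀³ = m_e⁴e¹⁰/((4πε₀)⁵ℏ⁸) = 3.01 × 10¹³ J/m³
0.112 × 4.68 × 10¹¹³ / 3.01 × 10¹³ = 1.74 × 10⁹⁹

1.74 × 10⁹⁹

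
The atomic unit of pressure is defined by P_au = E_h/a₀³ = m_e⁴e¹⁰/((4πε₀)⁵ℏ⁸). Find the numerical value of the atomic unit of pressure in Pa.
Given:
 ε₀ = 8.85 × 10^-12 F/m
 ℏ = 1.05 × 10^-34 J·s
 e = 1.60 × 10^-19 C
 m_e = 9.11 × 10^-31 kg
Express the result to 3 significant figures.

P_au = E_h/a₀³ = m_e⁴e¹⁰/((4πε₀)⁵ℏ⁸)
E_h = 4.38 × 10^-18 J
a₀ = 5.26 × 10^-11 m
E_h/a₀³ = 3.01 × 10^13 Pa

3.01 × 10^13 Pa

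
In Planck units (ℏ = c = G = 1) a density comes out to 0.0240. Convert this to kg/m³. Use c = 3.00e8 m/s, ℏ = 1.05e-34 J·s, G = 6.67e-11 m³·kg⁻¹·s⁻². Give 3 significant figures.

1.25e95 kg/m³

One Planck density: ρ_P = c⁵/(ℏG²) = 5.20e96 kg/m³.
0.0240 × 5.20e96 kg/m³ = 1.25e95 kg/m³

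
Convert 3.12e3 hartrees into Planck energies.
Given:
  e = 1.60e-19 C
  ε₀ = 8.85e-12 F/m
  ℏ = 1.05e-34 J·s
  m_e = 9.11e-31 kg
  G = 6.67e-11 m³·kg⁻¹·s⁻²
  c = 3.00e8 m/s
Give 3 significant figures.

6.98e-24

hartree: E_h = m_e e⁴/(4πε₀ℏ)² = 4.38e-18 J
Planck energy: E_P = √(ℏc⁵/G) = 1.96e9 J
3.12e3 × 4.38e-18 / 1.96e9 = 6.98e-24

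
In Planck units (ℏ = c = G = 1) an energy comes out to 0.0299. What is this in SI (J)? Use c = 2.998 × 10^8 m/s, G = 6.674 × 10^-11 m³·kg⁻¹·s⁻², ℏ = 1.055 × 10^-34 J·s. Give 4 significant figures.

One Planck energy: E_P = √(ℏc⁵/G) = 1.957 × 10^9 J.
0.0299 × 1.957 × 10^9 J = 5.850 × 10^7 J

5.850 × 10^7 J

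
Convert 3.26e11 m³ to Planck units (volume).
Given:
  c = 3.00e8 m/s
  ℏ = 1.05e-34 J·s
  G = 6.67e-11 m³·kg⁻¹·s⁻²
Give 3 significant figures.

Planck volume: V_P = (ℏG/c³)^(3/2) = 4.18e-105 m³.
3.26e11 / 4.18e-105 = 7.80e115

7.80e115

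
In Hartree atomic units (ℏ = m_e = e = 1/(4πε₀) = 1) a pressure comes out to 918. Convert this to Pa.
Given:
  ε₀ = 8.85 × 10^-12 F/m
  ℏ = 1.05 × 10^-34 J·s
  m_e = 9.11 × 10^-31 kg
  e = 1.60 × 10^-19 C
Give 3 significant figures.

2.77 × 10^16 Pa

One atomic unit of pressure: P_au = E_h/a₀³ = m_e⁴e¹⁰/((4πε₀)⁵ℏ⁸) = 3.01 × 10^13 Pa.
918 × 3.01 × 10^13 Pa = 2.77 × 10^16 Pa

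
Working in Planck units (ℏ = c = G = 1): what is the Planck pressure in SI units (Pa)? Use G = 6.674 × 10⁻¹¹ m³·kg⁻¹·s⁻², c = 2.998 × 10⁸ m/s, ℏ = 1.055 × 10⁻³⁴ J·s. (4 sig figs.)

4.632 × 10¹¹³ Pa

From ℏ = c = G = 1 the pressure scale is p_P = c⁷/(ℏG²).
  = 2.177 × 10⁵⁹ / 4.699 × 10⁻⁵⁵
  = 4.632 × 10¹¹³ Pa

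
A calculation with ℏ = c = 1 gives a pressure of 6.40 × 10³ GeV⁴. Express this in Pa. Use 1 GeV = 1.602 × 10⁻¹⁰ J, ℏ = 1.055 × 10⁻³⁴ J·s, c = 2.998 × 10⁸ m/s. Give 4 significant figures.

Pressure is [E]/[L]³ = [E]⁴/(ℏc)³.
1 GeV⁴ → 1/(ℏc)³ × (1 GeV in J)⁴ = 2.082 × 10³⁷ Pa.
Result: 6.40 × 10³ × 2.082 × 10³⁷ = 1.332 × 10⁴¹ Pa.

1.332 × 10⁴¹ Pa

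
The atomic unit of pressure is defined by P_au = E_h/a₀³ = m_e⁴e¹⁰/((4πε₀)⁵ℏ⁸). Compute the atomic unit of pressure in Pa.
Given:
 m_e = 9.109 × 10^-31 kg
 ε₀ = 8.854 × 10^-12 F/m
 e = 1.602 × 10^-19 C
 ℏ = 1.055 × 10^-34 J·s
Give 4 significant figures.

P_au = E_h/a₀³ = m_e⁴e¹⁰/((4πε₀)⁵ℏ⁸)
E_h = 4.354 × 10^-18 J
a₀ = 5.297 × 10^-11 m
E_h/a₀³ = 2.929 × 10^13 Pa

2.929 × 10^13 Pa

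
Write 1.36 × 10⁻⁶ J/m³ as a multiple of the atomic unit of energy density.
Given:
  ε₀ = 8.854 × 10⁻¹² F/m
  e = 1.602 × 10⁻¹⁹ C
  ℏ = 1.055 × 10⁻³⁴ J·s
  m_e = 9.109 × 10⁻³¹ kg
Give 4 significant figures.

4.643 × 10⁻²⁰

atomic unit of energy density: u_au = E_h/a₀³ = m_e⁴e¹⁰/((4πε₀)⁵ℏ⁸) = 2.929 × 10¹³ J/m³.
1.36 × 10⁻⁶ / 2.929 × 10¹³ = 4.643 × 10⁻²⁰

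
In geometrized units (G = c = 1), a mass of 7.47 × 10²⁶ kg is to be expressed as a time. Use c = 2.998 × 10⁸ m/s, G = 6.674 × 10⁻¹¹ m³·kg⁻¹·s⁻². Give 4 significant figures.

Mass → time via G/c³.
7.47 × 10²⁶ kg × (G/c³) = 1.850 × 10⁻⁹ s

1.850 × 10⁻⁹ s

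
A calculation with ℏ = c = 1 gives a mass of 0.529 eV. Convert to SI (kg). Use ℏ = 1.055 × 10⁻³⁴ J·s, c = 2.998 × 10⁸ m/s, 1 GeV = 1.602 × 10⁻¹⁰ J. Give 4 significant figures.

Mass is [E]/c²; divide by c².
1 GeV → 1/c² × (1 GeV in J) = 1.782 × 10⁻²⁷ kg.
Convert the energy scale: 0.529 eV = 5.29 × 10⁻¹⁰ GeV.
Result: 5.29 × 10⁻¹⁰ × 1.782 × 10⁻²⁷ = 9.429 × 10⁻³⁷ kg.

9.429 × 10⁻³⁷ kg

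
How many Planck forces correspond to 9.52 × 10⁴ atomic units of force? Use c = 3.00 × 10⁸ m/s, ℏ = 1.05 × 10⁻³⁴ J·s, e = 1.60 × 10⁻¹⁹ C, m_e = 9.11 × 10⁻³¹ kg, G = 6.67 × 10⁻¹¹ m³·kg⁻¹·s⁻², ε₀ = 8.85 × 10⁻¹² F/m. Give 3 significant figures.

6.53 × 10⁻⁴⁷

atomic unit of force: F_au = E_h/a₀ = m_e²e⁶/((4πε₀)³ℏ⁴) = 8.33 × 10⁻⁸ N
Planck force: F_P = c⁴/G = 1.21 × 10⁴⁴ N
9.52 × 10⁴ × 8.33 × 10⁻⁸ / 1.21 × 10⁴⁴ = 6.53 × 10⁻⁴⁷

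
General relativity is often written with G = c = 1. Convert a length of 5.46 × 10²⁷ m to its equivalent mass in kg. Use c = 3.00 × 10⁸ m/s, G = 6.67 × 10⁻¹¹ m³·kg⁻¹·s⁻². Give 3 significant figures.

7.37 × 10⁵⁴ kg

Length → mass via c²/G.
5.46 × 10²⁷ m × (c²/G) = 7.37 × 10⁵⁴ kg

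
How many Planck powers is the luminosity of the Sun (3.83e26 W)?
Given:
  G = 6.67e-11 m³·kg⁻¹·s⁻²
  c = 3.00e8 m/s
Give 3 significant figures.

1.05e-26

Planck power: P_P = c⁵/G = 3.64e52 W.
3.83e26 / 3.64e52 = 1.05e-26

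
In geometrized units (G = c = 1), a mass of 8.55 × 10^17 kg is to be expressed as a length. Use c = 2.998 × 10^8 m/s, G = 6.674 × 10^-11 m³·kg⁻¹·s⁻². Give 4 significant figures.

In G = c = 1 units mass has dimensions of length; the conversion factor is G/c².
8.55 × 10^17 kg × (G/c²) = 6.349 × 10^-10 m

6.349 × 10^-10 m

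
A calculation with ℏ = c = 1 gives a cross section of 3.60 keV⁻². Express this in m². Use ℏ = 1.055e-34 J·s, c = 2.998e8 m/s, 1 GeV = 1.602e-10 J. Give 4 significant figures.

1.403e-19 m²

Area is [L]² = [E]⁻²·(ℏc)²; restore (ℏc)².
1 GeV⁻² → (ℏc)² × (1 GeV in J)⁻² = 3.898e-32 m².
Convert the energy scale: 3.60 keV⁻² = 3.60e12 GeV⁻².
Result: 3.60e12 × 3.898e-32 = 1.403e-19 m².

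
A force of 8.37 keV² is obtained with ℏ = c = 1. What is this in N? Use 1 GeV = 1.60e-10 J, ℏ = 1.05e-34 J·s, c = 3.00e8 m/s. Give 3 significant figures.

Force is [E]/[L] = [E]²/(ℏc); restore (ℏc)⁻¹.
1 GeV² → 1/(ℏc) × (1 GeV in J)² = 8.13e5 N.
Convert the energy scale: 8.37 keV² = 8.37e-12 GeV².
Result: 8.37e-12 × 8.13e5 = 6.80e-6 N.

6.80e-6 N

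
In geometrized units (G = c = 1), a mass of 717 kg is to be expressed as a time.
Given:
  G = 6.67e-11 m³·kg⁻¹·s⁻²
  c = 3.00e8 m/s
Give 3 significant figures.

Mass → time via G/c³.
717 kg × (G/c³) = 1.77e-33 s

1.77e-33 s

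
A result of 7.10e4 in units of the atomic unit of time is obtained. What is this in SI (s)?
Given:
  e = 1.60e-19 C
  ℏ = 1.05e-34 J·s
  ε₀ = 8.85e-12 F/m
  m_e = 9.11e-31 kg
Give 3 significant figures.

One atomic unit of time: τ_au = (4πε₀)²ℏ³/(m_e e⁴) = 2.40e-17 s.
7.10e4 × 2.40e-17 s = 1.70e-12 s

1.70e-12 s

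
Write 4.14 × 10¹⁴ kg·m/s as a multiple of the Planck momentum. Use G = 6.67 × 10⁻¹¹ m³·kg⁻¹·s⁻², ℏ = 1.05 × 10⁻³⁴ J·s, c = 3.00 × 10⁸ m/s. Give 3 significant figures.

6.35 × 10¹³

Planck momentum: p_P = √(ℏc³/G) = 6.52 kg·m/s.
4.14 × 10¹⁴ / 6.52 = 6.35 × 10¹³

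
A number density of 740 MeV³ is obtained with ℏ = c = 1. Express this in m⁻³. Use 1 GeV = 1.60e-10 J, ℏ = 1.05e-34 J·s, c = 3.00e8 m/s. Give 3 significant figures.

Number density is [L]⁻³ = [E]³/(ℏc)³.
1 GeV³ → 1/(ℏc)³ × (1 GeV in J)³ = 1.31e47 m⁻³.
Convert the energy scale: 740 MeV³ = 7.40e-7 GeV³.
Result: 7.40e-7 × 1.31e47 = 9.70e40 m⁻³.

9.70e40 m⁻³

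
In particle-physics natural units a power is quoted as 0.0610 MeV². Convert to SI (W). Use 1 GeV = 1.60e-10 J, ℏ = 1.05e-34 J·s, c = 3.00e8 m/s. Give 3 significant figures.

Power is [E]/[T] = [E]²/ℏ.
1 GeV² → 1/ℏ × (1 GeV in J)² = 2.44e14 W.
Convert the energy scale: 0.0610 MeV² = 6.10e-8 GeV².
Result: 6.10e-8 × 2.44e14 = 1.49e7 W.

1.49e7 W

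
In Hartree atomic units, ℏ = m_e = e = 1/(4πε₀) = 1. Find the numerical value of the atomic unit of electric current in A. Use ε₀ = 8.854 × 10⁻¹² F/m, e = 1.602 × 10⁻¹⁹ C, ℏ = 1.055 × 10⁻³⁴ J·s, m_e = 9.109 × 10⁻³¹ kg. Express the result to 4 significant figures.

Dimensional analysis gives I_au = e E_h/ℏ = m_e e⁵/((4πε₀)²ℏ³).
E_h = 4.354 × 10⁻¹⁸ J
e·E_h/ℏ = 6.612 × 10⁻³ A

6.612 × 10⁻³ A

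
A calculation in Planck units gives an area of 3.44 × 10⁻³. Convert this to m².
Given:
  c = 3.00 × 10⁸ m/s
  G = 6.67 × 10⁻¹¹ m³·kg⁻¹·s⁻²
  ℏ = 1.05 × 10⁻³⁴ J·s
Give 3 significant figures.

One Planck area: A_P = ℏG/c³ = 2.59 × 10⁻⁷⁰ m².
3.44 × 10⁻³ × 2.59 × 10⁻⁷⁰ m² = 8.92 × 10⁻⁷³ m²

8.92 × 10⁻⁷³ m²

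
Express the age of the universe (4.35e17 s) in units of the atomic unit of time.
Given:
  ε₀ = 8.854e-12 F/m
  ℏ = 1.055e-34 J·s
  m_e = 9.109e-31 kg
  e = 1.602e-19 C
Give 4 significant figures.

1.795e34

atomic unit of time: τ_au = (4πε₀)²ℏ³/(m_e e⁴) = 2.423e-17 s.
4.35e17 / 2.423e-17 = 1.795e34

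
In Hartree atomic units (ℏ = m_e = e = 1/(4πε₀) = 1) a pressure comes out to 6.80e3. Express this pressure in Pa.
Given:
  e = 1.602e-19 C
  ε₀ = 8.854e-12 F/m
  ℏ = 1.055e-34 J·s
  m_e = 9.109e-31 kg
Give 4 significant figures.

1.992e17 Pa

One atomic unit of pressure: P_au = E_h/a₀³ = m_e⁴e¹⁰/((4πε₀)⁵ℏ⁸) = 2.929e13 Pa.
6.80e3 × 2.929e13 Pa = 1.992e17 Pa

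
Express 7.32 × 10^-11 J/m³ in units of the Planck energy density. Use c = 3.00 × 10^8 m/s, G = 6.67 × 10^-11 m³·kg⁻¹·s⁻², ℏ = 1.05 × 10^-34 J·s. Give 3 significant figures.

1.56 × 10^-124

Planck energy density: u_P = c⁷/(ℏG²) = 4.68 × 10^113 J/m³.
7.32 × 10^-11 / 4.68 × 10^113 = 1.56 × 10^-124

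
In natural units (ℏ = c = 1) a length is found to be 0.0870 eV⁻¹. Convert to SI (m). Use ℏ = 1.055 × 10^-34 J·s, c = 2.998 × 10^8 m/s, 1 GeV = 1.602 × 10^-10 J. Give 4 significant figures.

1.718 × 10^-8 m

A length is [E]⁻¹ in ℏ=c=1; restore one factor of ℏc.
1 GeV⁻¹ → ℏc × (1 GeV in J)⁻¹ = 1.974 × 10^-16 m.
Convert the energy scale: 0.0870 eV⁻¹ = 8.70 × 10^7 GeV⁻¹.
Result: 8.70 × 10^7 × 1.974 × 10^-16 = 1.718 × 10^-8 m.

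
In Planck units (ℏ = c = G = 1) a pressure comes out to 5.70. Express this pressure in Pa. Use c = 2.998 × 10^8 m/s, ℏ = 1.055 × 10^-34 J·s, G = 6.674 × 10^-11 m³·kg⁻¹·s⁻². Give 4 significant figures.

2.640 × 10^114 Pa

One Planck pressure: p_P = c⁷/(ℏG²) = 4.632 × 10^113 Pa.
5.70 × 4.632 × 10^113 Pa = 2.640 × 10^114 Pa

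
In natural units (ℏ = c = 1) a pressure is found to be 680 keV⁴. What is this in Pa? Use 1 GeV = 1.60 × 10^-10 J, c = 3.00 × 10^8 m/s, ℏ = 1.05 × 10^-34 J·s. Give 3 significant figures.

1.43 × 10^16 Pa

Pressure is [E]/[L]³ = [E]⁴/(ℏc)³.
1 GeV⁴ → 1/(ℏc)³ × (1 GeV in J)⁴ = 2.10 × 10^37 Pa.
Convert the energy scale: 680 keV⁴ = 6.80 × 10^-22 GeV⁴.
Result: 6.80 × 10^-22 × 2.10 × 10^37 = 1.43 × 10^16 Pa.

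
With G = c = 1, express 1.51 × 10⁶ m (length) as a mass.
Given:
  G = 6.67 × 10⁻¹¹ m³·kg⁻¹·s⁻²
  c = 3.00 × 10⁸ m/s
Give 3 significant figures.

2.04 × 10³³ kg

Length → mass via c²/G.
1.51 × 10⁶ m × (c²/G) = 2.04 × 10³³ kg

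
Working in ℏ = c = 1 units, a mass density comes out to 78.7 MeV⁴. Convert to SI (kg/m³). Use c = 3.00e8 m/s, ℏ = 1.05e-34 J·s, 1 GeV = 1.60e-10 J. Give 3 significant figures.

Mass density is [E]/(c²[L]³) = [E]⁴/(ℏ³c⁵).
1 GeV⁴ → 1/(ℏ³c⁵) × (1 GeV in J)⁴ = 2.33e20 kg/m³.
Convert the energy scale: 78.7 MeV⁴ = 7.87e-11 GeV⁴.
Result: 7.87e-11 × 2.33e20 = 1.83e10 kg/m³.

1.83e10 kg/m³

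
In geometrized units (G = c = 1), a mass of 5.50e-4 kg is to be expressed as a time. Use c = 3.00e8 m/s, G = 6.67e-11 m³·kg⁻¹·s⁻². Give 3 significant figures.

1.36e-39 s

Mass → time via G/c³.
5.50e-4 kg × (G/c³) = 1.36e-39 s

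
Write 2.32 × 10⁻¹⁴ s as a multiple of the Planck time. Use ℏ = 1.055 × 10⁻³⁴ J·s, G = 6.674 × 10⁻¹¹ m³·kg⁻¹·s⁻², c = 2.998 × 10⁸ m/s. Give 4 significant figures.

Planck time: t_P = √(ℏG/c⁵) = 5.392 × 10⁻⁴⁴ s.
2.32 × 10⁻¹⁴ / 5.392 × 10⁻⁴⁴ = 4.303 × 10²⁹

4.303 × 10²⁹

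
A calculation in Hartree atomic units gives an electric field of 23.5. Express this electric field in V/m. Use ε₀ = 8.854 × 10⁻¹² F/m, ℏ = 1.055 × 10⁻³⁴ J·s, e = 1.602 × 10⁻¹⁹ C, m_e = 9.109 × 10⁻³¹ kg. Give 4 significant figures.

1.206 × 10¹³ V/m

One atomic unit of electric field: E_au = E_h/(e a₀) = m_e²e⁵/((4πε₀)³ℏ⁴) = 5.131 × 10¹¹ V/m.
23.5 × 5.131 × 10¹¹ V/m = 1.206 × 10¹³ V/m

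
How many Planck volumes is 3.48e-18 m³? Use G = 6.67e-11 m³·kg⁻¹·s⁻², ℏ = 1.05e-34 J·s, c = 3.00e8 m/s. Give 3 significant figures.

Planck volume: V_P = (ℏG/c³)^(3/2) = 4.18e-105 m³.
3.48e-18 / 4.18e-105 = 8.33e86

8.33e86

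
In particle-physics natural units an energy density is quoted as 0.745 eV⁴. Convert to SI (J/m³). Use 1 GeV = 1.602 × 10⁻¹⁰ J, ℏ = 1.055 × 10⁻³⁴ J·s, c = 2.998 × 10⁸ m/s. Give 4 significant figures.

[E]/[L]³ = [E]⁴/(ℏc)³; restore (ℏc)⁻³.
1 GeV⁴ → 1/(ℏc)³ × (1 GeV in J)⁴ = 2.082 × 10³⁷ J/m³.
Convert the energy scale: 0.745 eV⁴ = 7.45 × 10⁻³⁷ GeV⁴.
Result: 7.45 × 10⁻³⁷ × 2.082 × 10³⁷ = 15.51 J/m³.

15.51 J/m³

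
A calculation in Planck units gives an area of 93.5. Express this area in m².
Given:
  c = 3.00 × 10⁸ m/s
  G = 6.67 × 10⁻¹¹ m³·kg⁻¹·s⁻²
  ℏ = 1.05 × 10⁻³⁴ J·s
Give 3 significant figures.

One Planck area: A_P = ℏG/c³ = 2.59 × 10⁻⁷⁰ m².
93.5 × 2.59 × 10⁻⁷⁰ m² = 2.43 × 10⁻⁶⁸ m²

2.43 × 10⁻⁶⁸ m²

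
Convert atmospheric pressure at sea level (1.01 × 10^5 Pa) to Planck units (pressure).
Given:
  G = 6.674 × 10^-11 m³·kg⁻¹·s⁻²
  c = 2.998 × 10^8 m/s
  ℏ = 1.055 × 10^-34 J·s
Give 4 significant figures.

2.180 × 10^-109

Planck pressure: p_P = c⁷/(ℏG²) = 4.632 × 10^113 Pa.
1.01 × 10^5 / 4.632 × 10^113 = 2.180 × 10^-109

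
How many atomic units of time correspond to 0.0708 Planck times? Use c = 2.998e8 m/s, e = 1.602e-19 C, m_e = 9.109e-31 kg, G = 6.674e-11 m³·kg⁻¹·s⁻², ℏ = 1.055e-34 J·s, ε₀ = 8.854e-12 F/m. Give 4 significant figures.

1.576e-28

Planck time: t_P = √(ℏG/c⁵) = 5.392e-44 s
atomic unit of time: τ_au = (4πε₀)²ℏ³/(m_e e⁴) = 2.423e-17 s
0.0708 × 5.392e-44 / 2.423e-17 = 1.576e-28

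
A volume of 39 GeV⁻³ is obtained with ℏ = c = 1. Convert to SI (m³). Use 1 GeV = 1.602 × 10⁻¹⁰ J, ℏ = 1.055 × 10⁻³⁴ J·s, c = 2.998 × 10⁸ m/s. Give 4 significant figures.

Volume is [L]³ = [E]⁻³·(ℏc)³.
1 GeV⁻³ → (ℏc)³ × (1 GeV in J)⁻³ = 7.696 × 10⁻⁴⁸ m³.
Result: 39 × 7.696 × 10⁻⁴⁸ = 3.001 × 10⁻⁴⁶ m³.

3.001 × 10⁻⁴⁶ m³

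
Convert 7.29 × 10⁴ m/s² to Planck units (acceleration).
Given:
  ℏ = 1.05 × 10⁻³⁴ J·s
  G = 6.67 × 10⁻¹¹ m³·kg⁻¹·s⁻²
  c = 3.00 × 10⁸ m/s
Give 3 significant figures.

1.30 × 10⁻⁴⁷

Planck acceleration: a_P = √(c⁷/(ℏG)) = 5.59 × 10⁵¹ m/s².
7.29 × 10⁴ / 5.59 × 10⁵¹ = 1.30 × 10⁻⁴⁷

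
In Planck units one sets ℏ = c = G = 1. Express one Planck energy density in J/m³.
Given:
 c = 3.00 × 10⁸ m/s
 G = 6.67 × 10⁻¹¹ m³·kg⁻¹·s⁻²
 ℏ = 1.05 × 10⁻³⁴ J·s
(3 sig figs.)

4.68 × 10¹¹³ J/m³

u_P = c⁷/(ℏG²)
  = 2.19 × 10⁵⁹ / 4.67 × 10⁻⁵⁵
  = 4.68 × 10¹¹³ J/m³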